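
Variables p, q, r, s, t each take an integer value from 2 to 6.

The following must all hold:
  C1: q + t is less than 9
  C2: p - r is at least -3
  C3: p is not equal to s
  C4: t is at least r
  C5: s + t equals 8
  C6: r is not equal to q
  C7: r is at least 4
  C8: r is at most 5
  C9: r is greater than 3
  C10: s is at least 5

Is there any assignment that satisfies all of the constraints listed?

Unsatisfiable

From constraint 10: s ≥ 5. From constraints 4 and 7: t ≥ r ≥ 4. Hence s + t ≥ 9. But constraint 5 requires s + t = 8, and 8 < 9. Contradiction.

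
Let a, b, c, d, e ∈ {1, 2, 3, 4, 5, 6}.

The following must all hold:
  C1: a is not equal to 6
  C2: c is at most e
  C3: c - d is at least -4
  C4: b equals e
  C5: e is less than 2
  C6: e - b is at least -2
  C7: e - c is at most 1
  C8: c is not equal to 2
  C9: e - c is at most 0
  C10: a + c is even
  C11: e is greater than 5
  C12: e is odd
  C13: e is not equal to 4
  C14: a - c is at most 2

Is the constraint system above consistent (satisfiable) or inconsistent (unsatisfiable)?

From constraint 11: e ≥ 6. From constraint 5: e ≤ 1. But 1 < 6, so no value of e works.

Unsatisfiable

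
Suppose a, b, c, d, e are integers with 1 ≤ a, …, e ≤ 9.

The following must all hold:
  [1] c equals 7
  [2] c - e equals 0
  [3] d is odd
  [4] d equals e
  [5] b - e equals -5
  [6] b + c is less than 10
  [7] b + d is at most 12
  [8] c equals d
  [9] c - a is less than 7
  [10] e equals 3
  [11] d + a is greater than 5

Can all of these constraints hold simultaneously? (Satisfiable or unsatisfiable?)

Constraint 1 fixes c = 7 and constraint 10 fixes e = 3. Constraints 4 and 8 give c = d = e, so c = e. But 7 ≠ 3 — contradiction.

Unsatisfiable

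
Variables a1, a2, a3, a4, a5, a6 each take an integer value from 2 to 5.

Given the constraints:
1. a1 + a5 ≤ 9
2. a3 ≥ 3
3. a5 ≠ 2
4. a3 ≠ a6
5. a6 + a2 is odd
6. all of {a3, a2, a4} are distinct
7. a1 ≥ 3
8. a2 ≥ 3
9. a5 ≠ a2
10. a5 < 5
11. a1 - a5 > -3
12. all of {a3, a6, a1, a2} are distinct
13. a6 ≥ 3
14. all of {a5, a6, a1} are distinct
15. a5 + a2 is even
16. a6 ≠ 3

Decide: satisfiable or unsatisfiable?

Unsatisfiable

Constraints 2, 7, 8, and 13 confine each of a3, a6, a1, a2 to the 3 values {3, …, 5} (the domain already gives each ≤ 5).
Constraint 12 requires all 4 of them to be distinct, but only 3 values are available — impossible by the pigeonhole principle.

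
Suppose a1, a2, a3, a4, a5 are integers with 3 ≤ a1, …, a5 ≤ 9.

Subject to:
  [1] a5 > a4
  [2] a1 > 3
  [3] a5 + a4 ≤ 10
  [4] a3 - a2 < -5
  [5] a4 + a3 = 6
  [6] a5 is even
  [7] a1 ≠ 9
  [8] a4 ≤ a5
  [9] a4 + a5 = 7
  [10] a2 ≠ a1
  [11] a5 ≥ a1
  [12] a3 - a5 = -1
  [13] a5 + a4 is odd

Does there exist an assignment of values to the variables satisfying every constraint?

Try a1 = 4, a2 = 9, a3 = 3, a4 = 3, a5 = 4.
Check constraint 3: a5 + a4 = 7; constraint 4: a3 - a2 = -6; constraint 5: a4 + a3 = 6. The remaining constraints are straightforward to verify.

Satisfiable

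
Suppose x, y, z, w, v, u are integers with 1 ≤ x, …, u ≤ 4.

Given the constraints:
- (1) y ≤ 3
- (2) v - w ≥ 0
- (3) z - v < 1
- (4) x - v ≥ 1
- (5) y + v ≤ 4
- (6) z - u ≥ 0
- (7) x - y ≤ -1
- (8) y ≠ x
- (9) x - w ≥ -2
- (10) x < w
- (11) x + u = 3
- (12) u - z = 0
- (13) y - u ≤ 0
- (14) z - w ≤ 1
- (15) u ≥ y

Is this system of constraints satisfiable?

Unsatisfiable

Constraints 2, 4, 6, 7, 13, and 14 give y − x ≥ 1, x − v ≥ 1, v − w ≥ 0, w − z ≥ -1, z − u ≥ 0, u − y ≥ 0.
Adding all 6 inequalities: the left sides telescope to 0, and the right sides sum to 1 + 1 + 0 + (-1) + 0 + 0 = 1. So 0 ≥ 1, which is false.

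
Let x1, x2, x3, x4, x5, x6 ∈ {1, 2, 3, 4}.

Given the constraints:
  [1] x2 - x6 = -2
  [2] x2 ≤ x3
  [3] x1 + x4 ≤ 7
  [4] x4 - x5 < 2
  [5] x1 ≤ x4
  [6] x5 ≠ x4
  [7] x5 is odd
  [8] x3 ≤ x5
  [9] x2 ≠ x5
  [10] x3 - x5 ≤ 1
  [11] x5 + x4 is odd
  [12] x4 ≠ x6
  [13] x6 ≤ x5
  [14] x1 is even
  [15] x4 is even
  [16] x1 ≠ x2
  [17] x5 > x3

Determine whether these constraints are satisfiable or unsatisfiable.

The assignment x1 = 2, x2 = 1, x3 = 1, x4 = 4, x5 = 3, x6 = 3 works:
  constraint 1 holds since x2 - x6 = -2.
  constraint 3 holds since x1 + x4 = 6.
The rest check out directly.

Satisfiable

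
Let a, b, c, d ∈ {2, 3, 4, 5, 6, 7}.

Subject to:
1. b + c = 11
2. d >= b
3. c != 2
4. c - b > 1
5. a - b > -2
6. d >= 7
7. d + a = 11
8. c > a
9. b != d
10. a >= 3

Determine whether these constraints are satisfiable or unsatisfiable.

Satisfiable

Setting (a, b, c, d) = (4, 4, 7, 7) satisfies everything: constraint 1: b + c = 11; constraint 4: c - b = 3; constraint 5: a - b = 0, and the others follow.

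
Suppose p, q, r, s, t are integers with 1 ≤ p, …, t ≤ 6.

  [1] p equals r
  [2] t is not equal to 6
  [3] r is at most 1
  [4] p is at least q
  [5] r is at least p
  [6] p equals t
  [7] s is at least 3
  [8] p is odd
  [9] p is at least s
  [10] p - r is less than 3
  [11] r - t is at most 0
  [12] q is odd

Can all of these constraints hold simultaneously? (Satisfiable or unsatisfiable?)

From constraints 7 and 9: p ≥ s and s ≥ 3, so p ≥ 3. From constraints 3 and 5: p ≤ r and r ≤ 1, so p ≤ 1. But 1 < 3, so no value of p works.

Unsatisfiable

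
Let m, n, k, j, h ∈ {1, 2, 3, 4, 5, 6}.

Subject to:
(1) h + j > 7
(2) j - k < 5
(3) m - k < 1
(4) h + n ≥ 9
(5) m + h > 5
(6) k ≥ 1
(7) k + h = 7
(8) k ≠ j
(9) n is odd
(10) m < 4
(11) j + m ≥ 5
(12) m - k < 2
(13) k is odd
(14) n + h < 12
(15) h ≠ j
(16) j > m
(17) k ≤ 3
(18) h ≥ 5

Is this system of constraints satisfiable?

Setting (m, n, k, j, h) = (1, 5, 1, 4, 6) satisfies everything: constraint 1: h + j = 10; constraint 2: j - k = 3, and the others follow.

Satisfiable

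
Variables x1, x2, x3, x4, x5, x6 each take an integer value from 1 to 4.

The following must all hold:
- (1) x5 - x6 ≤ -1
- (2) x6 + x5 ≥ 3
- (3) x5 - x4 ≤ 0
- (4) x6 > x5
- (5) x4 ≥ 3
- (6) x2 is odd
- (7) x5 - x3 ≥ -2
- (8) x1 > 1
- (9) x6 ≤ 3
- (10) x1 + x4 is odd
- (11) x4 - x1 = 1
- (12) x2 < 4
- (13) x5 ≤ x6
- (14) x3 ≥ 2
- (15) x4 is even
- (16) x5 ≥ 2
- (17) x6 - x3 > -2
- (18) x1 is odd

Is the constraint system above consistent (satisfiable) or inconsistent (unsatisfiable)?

One satisfying assignment is x1 = 3, x2 = 1, x3 = 4, x4 = 4, x5 = 2, x6 = 3.
For the less obvious constraints — constraint 1: x5 - x6 = -1; constraint 2: x6 + x5 = 5 — and the others hold by inspection.

Satisfiable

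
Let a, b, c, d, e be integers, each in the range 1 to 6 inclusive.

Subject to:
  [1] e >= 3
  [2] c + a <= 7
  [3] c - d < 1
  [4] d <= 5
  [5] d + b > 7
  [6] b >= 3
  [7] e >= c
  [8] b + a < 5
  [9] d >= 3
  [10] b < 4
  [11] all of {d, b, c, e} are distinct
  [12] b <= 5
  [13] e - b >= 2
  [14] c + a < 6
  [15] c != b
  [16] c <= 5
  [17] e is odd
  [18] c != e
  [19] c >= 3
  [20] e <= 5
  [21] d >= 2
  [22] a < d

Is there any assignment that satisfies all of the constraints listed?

Unsatisfiable

Constraints 1, 4, 6, 9, 12, 16, 19, and 20 confine each of d, b, c, e to the 3 values {3, …, 5}.
Constraint 11 requires all 4 of them to be distinct, but only 3 values are available — impossible by the pigeonhole principle.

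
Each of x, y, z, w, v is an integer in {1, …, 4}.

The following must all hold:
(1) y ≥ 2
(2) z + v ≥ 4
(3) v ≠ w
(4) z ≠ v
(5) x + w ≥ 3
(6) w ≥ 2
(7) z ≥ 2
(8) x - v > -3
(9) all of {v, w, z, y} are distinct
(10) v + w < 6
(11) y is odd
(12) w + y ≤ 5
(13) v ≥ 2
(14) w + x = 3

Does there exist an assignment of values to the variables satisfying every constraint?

Constraints 1, 6, 7, and 13 confine each of v, w, z, y to the 3 values {2, …, 4} (the domain already gives each ≤ 4).
Constraint 9 requires all 4 of them to be distinct, but only 3 values are available — impossible by the pigeonhole principle.

Unsatisfiable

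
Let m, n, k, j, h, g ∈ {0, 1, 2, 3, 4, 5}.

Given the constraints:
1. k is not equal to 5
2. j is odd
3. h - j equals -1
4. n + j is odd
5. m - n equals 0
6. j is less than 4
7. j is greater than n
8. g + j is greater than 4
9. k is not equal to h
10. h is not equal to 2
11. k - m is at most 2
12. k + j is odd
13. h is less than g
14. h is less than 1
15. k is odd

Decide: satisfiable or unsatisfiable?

Constraint 15 makes k odd and constraint 2 makes j odd, so k + j must be even. Constraint 12 says k + j is odd — contradiction.

Unsatisfiable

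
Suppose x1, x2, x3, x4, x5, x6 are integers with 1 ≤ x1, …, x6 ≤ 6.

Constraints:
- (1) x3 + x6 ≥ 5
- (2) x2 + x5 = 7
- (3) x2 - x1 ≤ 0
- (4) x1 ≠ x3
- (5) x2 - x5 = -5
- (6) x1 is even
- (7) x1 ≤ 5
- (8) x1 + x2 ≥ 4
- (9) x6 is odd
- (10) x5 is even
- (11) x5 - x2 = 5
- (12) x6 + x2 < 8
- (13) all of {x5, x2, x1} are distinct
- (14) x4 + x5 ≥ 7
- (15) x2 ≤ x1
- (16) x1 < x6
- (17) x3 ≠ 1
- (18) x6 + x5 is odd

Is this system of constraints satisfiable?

The assignment x1 = 4, x2 = 1, x3 = 2, x4 = 4, x5 = 6, x6 = 5 works:
  constraint 1 holds since x3 + x6 = 7.
  constraint 2 holds since x2 + x5 = 7.
The rest check out directly.

Satisfiable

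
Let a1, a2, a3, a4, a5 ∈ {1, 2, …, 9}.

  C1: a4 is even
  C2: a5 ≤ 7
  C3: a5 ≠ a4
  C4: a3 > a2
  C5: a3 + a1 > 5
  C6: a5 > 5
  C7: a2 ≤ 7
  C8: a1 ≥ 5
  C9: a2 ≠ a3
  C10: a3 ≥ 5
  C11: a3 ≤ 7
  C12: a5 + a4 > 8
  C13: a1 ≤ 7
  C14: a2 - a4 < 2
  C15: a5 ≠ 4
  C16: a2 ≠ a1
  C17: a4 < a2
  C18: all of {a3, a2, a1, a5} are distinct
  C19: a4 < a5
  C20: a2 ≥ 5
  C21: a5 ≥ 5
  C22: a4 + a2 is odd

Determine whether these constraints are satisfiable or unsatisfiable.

Constraints 2, 7, 8, 10, 11, 13, 20, and 21 confine each of a3, a2, a1, a5 to the 3 values {5, …, 7}.
Constraint 18 requires all 4 of them to be distinct, but only 3 values are available — impossible by the pigeonhole principle.

Unsatisfiable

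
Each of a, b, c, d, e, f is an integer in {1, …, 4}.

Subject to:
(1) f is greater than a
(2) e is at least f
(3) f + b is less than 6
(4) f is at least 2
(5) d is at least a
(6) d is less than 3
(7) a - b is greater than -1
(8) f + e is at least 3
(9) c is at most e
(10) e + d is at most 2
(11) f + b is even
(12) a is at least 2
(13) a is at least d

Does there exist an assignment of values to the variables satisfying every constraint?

Unsatisfiable

From constraints 2 and 4: e ≥ f ≥ 2. From constraints 5 and 12: d ≥ a ≥ 2. Hence e + d ≥ 4. But constraint 10 requires e + d ≤ 2, and 2 < 4. Contradiction.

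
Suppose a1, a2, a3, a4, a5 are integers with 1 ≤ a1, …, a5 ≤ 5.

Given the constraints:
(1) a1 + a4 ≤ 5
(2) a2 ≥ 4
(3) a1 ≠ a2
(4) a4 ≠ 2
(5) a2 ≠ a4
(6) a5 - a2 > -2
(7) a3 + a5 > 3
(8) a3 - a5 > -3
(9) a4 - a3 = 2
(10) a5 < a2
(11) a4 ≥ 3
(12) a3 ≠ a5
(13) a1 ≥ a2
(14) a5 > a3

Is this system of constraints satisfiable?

Unsatisfiable

From constraints 2 and 13: a1 ≥ a2 ≥ 4. From constraint 11: a4 ≥ 3. Hence a1 + a4 ≥ 7. But constraint 1 requires a1 + a4 ≤ 5, and 5 < 7. Contradiction.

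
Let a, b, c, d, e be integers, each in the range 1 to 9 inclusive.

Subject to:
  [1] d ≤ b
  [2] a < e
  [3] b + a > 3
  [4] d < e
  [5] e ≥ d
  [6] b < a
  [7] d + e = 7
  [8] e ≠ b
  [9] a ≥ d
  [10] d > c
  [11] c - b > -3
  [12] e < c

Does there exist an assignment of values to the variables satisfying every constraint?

Constraints 1, 2, 6, 10, and 12 give a < e, e < c, c < d, d ≤ b, b < a. Chaining: a < e < c < d ≤ b < a, which forces a < a — impossible.

Unsatisfiable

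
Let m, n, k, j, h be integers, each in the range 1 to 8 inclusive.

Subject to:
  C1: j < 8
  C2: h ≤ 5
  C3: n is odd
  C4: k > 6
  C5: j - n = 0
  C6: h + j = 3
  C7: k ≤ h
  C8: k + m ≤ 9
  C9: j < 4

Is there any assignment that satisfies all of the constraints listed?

From constraint 4: k ≥ 7. From constraints 2 and 7: k ≤ h and h ≤ 5, so k ≤ 5. But 5 < 7, so no value of k works.

Unsatisfiable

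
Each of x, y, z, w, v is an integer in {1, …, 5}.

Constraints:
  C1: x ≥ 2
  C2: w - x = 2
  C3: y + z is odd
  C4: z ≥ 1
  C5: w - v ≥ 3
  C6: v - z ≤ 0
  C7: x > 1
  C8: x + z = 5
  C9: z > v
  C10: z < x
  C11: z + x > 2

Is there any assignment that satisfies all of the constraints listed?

Setting (x, y, z, w, v) = (3, 3, 2, 5, 1) satisfies everything: constraint 2: w - x = 2; constraint 5: w - v = 4, and the others follow.

Satisfiable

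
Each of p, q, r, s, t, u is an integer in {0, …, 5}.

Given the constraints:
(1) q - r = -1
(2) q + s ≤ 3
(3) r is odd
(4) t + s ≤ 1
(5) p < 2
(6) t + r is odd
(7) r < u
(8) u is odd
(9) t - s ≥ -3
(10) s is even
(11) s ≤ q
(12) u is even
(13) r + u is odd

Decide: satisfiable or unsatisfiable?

Constraint 3 makes r odd and constraint 8 makes u odd, so r + u must be even. Constraint 13 says r + u is odd — contradiction.

Unsatisfiable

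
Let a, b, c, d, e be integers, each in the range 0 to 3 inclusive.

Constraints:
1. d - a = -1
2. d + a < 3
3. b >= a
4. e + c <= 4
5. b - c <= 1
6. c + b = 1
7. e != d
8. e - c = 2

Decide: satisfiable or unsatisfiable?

Setting (a, b, c, d, e) = (1, 1, 0, 0, 2) satisfies everything: constraint 1: d - a = -1; constraint 2: d + a = 1; constraint 4: e + c = 2, and the others follow.

Satisfiable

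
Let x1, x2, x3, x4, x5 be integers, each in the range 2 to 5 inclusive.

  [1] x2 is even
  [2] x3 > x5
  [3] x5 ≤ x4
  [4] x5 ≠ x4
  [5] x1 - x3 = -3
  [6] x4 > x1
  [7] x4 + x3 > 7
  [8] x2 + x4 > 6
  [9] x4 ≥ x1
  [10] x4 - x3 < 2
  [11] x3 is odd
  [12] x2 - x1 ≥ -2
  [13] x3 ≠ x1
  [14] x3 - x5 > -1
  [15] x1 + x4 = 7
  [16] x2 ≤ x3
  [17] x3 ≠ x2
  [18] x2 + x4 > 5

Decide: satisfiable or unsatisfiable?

Take x1 = 2, x2 = 2, x3 = 5, x4 = 5, x5 = 3. Then constraint 5: x1 - x3 = -3; constraint 7: x4 + x3 = 10, and every other listed constraint is also met.

Satisfiable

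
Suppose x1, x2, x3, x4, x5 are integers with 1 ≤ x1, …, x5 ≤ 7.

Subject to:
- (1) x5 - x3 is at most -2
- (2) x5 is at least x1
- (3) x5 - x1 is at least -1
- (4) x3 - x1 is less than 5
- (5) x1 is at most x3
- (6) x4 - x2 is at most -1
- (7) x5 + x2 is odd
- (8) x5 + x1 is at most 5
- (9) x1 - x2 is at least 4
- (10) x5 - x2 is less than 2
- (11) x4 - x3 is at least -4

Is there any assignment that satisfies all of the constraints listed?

Constraints 1, 3, 6, 9, and 11 give x4 − x3 ≥ -4, x3 − x5 ≥ 2, x5 − x1 ≥ -1, x1 − x2 ≥ 4, x2 − x4 ≥ 1.
Adding all 5 inequalities: the left sides telescope to 0, and the right sides sum to (-4) + 2 + (-1) + 4 + 1 = 2. So 0 ≥ 2, which is false.

Unsatisfiable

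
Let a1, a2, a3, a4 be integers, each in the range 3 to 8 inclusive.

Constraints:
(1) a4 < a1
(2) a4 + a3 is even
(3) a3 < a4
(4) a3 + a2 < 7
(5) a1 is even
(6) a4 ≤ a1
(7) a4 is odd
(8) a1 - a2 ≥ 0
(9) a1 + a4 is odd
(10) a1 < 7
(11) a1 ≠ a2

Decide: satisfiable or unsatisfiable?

Satisfiable

Setting (a1, a2, a3, a4) = (6, 3, 3, 5) satisfies everything: constraint 2: a4 + a3 = 8 is even; constraint 4: a3 + a2 = 6; constraint 8: a1 - a2 = 3, and the others follow.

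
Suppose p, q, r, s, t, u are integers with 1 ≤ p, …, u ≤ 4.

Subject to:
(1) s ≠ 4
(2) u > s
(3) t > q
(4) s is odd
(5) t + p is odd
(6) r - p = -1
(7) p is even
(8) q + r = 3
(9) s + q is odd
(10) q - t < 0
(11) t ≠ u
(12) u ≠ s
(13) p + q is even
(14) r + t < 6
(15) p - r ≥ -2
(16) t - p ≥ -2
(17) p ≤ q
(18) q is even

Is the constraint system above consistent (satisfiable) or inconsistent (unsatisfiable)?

Satisfiable

Try p = 2, q = 2, r = 1, s = 1, t = 3, u = 2.
Check constraint 6: r - p = -1; constraint 8: q + r = 3. The remaining constraints are straightforward to verify.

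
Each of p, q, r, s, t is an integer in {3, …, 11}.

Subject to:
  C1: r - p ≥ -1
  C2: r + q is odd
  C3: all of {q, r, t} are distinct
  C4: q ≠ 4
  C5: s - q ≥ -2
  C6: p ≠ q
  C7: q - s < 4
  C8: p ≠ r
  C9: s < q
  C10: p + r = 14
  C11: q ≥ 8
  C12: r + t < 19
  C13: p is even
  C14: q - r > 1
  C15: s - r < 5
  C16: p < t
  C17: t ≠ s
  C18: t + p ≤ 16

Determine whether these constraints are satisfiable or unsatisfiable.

Satisfiable

Setting (p, q, r, s, t) = (6, 11, 8, 10, 9) satisfies everything: constraint 1: r - p = 2; constraint 5: s - q = -1; constraint 7: q - s = 1, and the others follow.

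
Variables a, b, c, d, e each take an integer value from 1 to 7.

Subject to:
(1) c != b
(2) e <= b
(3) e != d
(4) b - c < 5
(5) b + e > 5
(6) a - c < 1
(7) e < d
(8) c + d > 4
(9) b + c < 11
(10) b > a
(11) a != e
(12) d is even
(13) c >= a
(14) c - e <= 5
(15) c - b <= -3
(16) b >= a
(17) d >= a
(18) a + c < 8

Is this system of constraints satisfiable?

Satisfiable

The assignment a = 3, b = 6, c = 3, d = 4, e = 1 works:
  constraint 4 holds since b - c = 3.
  constraint 5 holds since b + e = 7.
  constraint 6 holds since a - c = 0.
The rest check out directly.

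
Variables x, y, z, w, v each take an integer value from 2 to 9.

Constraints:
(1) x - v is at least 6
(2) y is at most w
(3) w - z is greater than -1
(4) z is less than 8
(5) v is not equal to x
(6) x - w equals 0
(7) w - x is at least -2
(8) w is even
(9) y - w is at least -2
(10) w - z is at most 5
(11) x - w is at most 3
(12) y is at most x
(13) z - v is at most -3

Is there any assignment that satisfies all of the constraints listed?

Constraints 1, 7, 10, and 13 give w − x ≥ -2, x − v ≥ 6, v − z ≥ 3, z − w ≥ -5.
Adding all 4 inequalities: the left sides telescope to 0, and the right sides sum to (-2) + 6 + 3 + (-5) = 2. So 0 ≥ 2, which is false.

Unsatisfiable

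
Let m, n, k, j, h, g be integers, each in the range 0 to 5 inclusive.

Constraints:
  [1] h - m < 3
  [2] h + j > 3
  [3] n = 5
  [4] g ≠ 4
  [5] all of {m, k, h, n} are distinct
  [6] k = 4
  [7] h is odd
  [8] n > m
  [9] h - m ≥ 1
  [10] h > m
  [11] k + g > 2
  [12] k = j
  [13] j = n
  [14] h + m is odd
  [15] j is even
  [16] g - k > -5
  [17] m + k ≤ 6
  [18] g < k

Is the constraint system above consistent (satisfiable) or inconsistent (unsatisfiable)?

Constraint 6 fixes k = 4 and constraint 3 fixes n = 5. Constraints 12 and 13 give k = j = n, so k = n. But 4 ≠ 5 — contradiction.

Unsatisfiable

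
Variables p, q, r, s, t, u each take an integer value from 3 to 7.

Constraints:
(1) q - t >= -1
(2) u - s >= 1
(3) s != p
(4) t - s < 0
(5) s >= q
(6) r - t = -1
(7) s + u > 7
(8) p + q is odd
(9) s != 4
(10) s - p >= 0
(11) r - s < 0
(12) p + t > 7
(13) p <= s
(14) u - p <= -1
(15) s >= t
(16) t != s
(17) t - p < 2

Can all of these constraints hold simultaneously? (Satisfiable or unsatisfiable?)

Unsatisfiable

Constraints 2, 10, and 14 give p − u ≥ 1, u − s ≥ 1, s − p ≥ 0.
Adding all 3 inequalities: the left sides telescope to 0, and the right sides sum to 1 + 1 + 0 = 2. So 0 ≥ 2, which is false.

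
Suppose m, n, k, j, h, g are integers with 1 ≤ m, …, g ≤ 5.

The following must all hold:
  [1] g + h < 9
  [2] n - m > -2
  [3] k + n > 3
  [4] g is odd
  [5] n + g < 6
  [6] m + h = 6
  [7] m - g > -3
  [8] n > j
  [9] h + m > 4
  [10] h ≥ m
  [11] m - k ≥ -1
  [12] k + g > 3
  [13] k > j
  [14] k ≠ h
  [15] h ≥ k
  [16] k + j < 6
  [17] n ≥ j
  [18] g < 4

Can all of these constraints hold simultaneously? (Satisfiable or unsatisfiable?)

Satisfiable

Try m = 1, n = 2, k = 2, j = 1, h = 5, g = 3.
Check constraint 1: g + h = 8; constraint 2: n - m = 1. The remaining constraints are straightforward to verify.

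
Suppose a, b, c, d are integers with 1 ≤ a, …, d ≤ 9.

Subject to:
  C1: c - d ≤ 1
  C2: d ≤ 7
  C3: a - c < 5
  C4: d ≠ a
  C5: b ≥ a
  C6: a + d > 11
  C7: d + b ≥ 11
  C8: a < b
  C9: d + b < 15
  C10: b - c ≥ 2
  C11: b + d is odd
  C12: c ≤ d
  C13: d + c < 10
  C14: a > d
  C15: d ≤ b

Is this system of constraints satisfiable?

Take a = 7, b = 8, c = 3, d = 5. Then constraint 1: c - d = -2; constraint 3: a - c = 4; constraint 6: a + d = 12, and every other listed constraint is also met.

Satisfiable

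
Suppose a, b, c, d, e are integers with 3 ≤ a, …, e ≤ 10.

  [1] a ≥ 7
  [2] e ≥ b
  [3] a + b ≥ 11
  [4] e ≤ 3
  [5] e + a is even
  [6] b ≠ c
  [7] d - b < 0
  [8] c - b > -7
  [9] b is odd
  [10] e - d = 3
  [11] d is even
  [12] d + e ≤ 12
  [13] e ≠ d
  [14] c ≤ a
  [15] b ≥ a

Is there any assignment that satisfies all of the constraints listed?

Unsatisfiable

From constraints 1 and 15: b ≥ a and a ≥ 7, so b ≥ 7. From constraints 2 and 4: b ≤ e and e ≤ 3, so b ≤ 3. But 3 < 7, so no value of b works.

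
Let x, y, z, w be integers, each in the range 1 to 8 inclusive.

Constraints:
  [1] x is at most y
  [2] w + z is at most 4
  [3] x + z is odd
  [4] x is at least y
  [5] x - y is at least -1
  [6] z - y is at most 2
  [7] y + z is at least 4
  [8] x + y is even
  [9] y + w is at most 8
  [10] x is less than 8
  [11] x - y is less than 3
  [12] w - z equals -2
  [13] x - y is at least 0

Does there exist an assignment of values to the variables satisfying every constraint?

The assignment x = 4, y = 4, z = 3, w = 1 works:
  constraint 2 holds since w + z = 4.
  constraint 5 holds since x - y = 0.
  constraint 6 holds since z - y = -1.
The rest check out directly.

Satisfiable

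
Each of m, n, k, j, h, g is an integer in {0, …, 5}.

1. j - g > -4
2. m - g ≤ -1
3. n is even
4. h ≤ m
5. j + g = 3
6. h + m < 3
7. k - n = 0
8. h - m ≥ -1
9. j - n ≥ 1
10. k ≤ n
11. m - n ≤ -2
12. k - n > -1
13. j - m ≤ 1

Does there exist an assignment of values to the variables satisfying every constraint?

Constraints 9, 11, and 13 give m − j ≥ -1, j − n ≥ 1, n − m ≥ 2.
Adding all 3 inequalities: the left sides telescope to 0, and the right sides sum to (-1) + 1 + 2 = 2. So 0 ≥ 2, which is false.

Unsatisfiable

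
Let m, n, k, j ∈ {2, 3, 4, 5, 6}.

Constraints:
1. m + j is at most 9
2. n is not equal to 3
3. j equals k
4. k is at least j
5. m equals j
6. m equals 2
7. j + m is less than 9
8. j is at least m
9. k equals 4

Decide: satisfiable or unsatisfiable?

Constraint 6 fixes m = 2 and constraint 9 fixes k = 4. Constraints 3 and 5 give m = j = k, so m = k. But 2 ≠ 4 — contradiction.

Unsatisfiable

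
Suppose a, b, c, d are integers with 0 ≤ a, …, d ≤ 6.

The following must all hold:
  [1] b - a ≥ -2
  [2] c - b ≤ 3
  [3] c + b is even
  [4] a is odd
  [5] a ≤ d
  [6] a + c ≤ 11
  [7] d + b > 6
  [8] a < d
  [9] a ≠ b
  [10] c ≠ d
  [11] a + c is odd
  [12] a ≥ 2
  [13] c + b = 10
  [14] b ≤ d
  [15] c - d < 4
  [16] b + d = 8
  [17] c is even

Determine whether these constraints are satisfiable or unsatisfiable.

Satisfiable

Take a = 3, b = 4, c = 6, d = 4. Then constraint 1: b - a = 1; constraint 2: c - b = 2, and every other listed constraint is also met.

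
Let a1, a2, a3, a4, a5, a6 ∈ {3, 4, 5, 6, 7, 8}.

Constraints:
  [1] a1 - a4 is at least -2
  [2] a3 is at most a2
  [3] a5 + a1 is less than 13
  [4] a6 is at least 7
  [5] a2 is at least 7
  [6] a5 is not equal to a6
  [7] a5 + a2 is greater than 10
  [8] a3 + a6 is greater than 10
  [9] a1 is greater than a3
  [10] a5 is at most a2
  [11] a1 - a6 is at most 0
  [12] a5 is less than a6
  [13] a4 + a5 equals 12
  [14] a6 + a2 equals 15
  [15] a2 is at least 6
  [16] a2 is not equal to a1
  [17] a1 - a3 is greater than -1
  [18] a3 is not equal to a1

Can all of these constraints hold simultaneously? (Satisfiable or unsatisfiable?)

Satisfiable

Take a1 = 5, a2 = 8, a3 = 4, a4 = 7, a5 = 5, a6 = 7. Then constraint 1: a1 - a4 = -2; constraint 3: a5 + a1 = 10; constraint 7: a5 + a2 = 13, and every other listed constraint is also met.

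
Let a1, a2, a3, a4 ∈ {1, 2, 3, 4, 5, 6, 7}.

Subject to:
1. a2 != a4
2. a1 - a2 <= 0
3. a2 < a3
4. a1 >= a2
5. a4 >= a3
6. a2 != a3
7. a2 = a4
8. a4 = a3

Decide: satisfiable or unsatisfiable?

Unsatisfiable

From constraints 7 and 8, a2 = a4 = a3, so a2 = a3. But constraint 6 says a2 ≠ a3. Contradiction.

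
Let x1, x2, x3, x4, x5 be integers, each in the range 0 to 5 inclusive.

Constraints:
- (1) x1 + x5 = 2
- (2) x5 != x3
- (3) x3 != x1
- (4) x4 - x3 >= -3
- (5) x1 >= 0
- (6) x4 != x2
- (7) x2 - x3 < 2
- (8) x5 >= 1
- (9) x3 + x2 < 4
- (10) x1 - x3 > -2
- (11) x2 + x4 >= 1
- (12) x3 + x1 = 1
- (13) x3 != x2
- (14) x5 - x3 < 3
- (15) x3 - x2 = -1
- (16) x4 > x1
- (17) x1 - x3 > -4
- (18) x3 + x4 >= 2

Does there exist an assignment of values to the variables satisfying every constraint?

One satisfying assignment is x1 = 0, x2 = 2, x3 = 1, x4 = 1, x5 = 2.
For the less obvious constraints — constraint 1: x1 + x5 = 2; constraint 4: x4 - x3 = 0 — and the others hold by inspection.

Satisfiable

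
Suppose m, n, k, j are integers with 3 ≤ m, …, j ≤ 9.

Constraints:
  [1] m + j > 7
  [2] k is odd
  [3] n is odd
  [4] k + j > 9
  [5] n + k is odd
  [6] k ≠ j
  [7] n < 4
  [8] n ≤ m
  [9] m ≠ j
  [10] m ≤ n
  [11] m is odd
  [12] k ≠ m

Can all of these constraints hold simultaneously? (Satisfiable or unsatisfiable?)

Constraint 3 makes n odd and constraint 2 makes k odd, so n + k must be even. Constraint 5 says n + k is odd — contradiction.

Unsatisfiable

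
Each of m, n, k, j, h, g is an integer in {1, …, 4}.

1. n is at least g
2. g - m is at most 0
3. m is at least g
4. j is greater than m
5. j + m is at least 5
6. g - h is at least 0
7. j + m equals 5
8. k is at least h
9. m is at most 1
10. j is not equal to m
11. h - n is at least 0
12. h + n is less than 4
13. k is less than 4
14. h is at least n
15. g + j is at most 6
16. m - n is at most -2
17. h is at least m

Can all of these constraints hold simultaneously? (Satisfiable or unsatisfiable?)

Constraints 2, 6, 11, and 16 give h − n ≥ 0, n − m ≥ 2, m − g ≥ 0, g − h ≥ 0.
Adding all 4 inequalities: the left sides telescope to 0, and the right sides sum to 0 + 2 + 0 + 0 = 2. So 0 ≥ 2, which is false.

Unsatisfiable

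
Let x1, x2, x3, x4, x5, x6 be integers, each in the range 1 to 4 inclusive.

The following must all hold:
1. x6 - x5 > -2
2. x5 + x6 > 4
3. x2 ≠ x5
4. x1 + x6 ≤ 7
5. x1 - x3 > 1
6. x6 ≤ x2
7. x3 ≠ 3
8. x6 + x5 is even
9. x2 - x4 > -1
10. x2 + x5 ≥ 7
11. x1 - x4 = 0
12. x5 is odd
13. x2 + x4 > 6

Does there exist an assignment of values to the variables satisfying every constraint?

Satisfiable

Setting (x1, x2, x3, x4, x5, x6) = (4, 4, 2, 4, 3, 3) satisfies everything: constraint 1: x6 - x5 = 0; constraint 2: x5 + x6 = 6, and the others follow.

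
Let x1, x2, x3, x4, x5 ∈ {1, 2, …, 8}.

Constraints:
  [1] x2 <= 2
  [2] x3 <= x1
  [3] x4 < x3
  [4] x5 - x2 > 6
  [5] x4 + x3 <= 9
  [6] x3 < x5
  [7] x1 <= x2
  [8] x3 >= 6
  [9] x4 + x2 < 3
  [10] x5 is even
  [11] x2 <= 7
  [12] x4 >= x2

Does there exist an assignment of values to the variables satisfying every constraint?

From constraints 2 and 8: x1 ≥ x3 and x3 ≥ 6, so x1 ≥ 6. From constraints 1 and 7: x1 ≤ x2 and x2 ≤ 2, so x1 ≤ 2. But 2 < 6, so no value of x1 works.

Unsatisfiable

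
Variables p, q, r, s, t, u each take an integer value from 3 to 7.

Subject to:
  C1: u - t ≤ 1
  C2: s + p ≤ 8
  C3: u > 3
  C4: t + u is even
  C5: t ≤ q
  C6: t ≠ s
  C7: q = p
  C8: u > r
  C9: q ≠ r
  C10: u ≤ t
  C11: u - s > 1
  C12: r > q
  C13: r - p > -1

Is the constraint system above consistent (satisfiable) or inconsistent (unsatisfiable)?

Constraints 5, 8, 10, and 12 give u ≤ t, t ≤ q, q < r, r < u. Chaining: u ≤ t ≤ q < r < u, which forces u < u — impossible.

Unsatisfiable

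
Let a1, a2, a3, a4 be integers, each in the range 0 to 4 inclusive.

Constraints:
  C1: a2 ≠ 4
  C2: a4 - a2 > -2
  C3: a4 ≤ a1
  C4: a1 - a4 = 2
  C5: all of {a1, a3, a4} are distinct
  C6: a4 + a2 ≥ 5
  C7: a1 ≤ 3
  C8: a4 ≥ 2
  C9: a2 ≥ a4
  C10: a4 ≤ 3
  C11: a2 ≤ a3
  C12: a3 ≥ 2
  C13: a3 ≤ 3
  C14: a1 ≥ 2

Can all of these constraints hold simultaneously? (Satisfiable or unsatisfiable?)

Constraints 7, 8, 10, 12, 13, and 14 confine each of a1, a3, a4 to the 2 values {2, 3}.
Constraint 5 requires all 3 of them to be distinct, but only 2 values are available — impossible by the pigeonhole principle.

Unsatisfiable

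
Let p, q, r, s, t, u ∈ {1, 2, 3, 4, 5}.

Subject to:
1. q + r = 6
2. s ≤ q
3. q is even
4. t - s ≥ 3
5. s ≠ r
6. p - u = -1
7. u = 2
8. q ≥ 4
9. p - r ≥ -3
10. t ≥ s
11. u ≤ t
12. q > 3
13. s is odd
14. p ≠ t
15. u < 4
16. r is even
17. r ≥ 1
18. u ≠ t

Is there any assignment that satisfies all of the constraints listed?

Satisfiable

One satisfying assignment is p = 1, q = 4, r = 2, s = 1, t = 4, u = 2.
For the less obvious constraints — constraint 1: q + r = 6; constraint 4: t - s = 3 — and the others hold by inspection.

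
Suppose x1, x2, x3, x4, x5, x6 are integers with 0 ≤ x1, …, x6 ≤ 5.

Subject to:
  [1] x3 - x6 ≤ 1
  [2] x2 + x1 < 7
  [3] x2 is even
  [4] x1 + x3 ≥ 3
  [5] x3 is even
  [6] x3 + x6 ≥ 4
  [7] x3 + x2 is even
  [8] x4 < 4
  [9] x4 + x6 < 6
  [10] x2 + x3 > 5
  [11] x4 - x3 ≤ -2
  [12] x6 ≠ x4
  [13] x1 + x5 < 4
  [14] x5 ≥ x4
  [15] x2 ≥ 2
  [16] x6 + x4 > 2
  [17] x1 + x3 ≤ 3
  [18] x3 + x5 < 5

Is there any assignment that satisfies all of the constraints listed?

Satisfiable

One satisfying assignment is x1 = 1, x2 = 4, x3 = 2, x4 = 0, x5 = 0, x6 = 4.
For the less obvious constraints — constraint 1: x3 - x6 = -2; constraint 2: x2 + x1 = 5; constraint 4: x1 + x3 = 3 — and the others hold by inspection.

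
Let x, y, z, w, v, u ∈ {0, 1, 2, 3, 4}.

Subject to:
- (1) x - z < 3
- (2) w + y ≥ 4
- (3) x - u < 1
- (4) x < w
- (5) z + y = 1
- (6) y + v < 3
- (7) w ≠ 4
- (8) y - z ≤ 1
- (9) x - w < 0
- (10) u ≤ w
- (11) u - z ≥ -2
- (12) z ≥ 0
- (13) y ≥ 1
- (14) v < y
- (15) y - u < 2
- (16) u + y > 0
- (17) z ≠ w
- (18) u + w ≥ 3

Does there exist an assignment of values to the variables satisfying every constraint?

Satisfiable

The assignment x = 0, y = 1, z = 0, w = 3, v = 0, u = 1 works:
  constraint 1 holds since x - z = 0.
  constraint 2 holds since w + y = 4.
The rest check out directly.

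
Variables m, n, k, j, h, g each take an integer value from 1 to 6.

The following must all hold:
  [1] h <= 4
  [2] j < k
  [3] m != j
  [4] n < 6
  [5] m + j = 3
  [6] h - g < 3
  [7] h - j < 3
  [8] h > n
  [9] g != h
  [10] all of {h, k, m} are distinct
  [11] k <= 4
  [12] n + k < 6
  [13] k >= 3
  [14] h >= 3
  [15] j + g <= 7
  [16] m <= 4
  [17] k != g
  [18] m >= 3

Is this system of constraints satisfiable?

Unsatisfiable

Constraints 1, 11, 13, 14, 16, and 18 confine each of h, k, m to the 2 values {3, 4}.
Constraint 10 requires all 3 of them to be distinct, but only 2 values are available — impossible by the pigeonhole principle.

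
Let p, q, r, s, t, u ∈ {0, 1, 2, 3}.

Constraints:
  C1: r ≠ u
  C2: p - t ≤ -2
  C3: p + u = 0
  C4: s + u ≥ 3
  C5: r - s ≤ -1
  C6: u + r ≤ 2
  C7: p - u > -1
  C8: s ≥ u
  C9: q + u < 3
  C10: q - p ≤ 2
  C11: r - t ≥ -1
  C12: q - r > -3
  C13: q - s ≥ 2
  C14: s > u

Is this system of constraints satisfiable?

Unsatisfiable

Constraints 2, 5, 10, 11, and 13 give t − p ≥ 2, p − q ≥ -2, q − s ≥ 2, s − r ≥ 1, r − t ≥ -1.
Adding all 5 inequalities: the left sides telescope to 0, and the right sides sum to 2 + (-2) + 2 + 1 + (-1) = 2. So 0 ≥ 2, which is false.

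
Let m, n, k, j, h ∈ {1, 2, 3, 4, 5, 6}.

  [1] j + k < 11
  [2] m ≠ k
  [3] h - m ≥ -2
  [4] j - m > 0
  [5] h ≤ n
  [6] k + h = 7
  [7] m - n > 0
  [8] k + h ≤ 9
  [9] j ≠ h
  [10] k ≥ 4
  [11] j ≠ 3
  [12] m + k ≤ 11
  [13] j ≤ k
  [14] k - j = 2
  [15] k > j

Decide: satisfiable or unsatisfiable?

Satisfiable

Take m = 2, n = 1, k = 6, j = 4, h = 1. Then constraint 1: j + k = 10; constraint 3: h - m = -1, and every other listed constraint is also met.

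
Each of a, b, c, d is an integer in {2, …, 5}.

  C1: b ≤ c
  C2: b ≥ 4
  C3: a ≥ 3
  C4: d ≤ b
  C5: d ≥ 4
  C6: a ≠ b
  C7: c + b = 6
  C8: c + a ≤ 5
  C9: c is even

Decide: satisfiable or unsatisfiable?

From constraints 1 and 2: c ≥ b ≥ 4. From constraint 3: a ≥ 3. Hence c + a ≥ 7. But constraint 8 requires c + a ≤ 5, and 5 < 7. Contradiction.

Unsatisfiable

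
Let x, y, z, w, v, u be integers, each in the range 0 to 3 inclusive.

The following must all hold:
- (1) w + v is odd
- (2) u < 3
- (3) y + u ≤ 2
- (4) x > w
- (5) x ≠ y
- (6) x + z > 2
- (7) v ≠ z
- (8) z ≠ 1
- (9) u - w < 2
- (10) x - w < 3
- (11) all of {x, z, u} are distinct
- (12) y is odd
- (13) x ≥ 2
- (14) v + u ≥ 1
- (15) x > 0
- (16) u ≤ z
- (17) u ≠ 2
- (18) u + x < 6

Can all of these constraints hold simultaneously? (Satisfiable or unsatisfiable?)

Satisfiable

Take x = 3, y = 1, z = 2, w = 2, v = 3, u = 1. Then constraint 3: y + u = 2; constraint 6: x + z = 5; constraint 9: u - w = -1, and every other listed constraint is also met.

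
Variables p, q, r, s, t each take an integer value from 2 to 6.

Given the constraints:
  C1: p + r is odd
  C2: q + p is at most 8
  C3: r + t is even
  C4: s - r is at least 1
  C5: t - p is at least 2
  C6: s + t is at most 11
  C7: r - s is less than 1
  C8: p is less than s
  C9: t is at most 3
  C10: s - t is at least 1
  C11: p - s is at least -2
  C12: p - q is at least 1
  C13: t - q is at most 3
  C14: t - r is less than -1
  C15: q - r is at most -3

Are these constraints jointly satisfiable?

Unsatisfiable

Constraints 4, 5, 11, 13, and 15 give t − p ≥ 2, p − s ≥ -2, s − r ≥ 1, r − q ≥ 3, q − t ≥ -3.
Adding all 5 inequalities: the left sides telescope to 0, and the right sides sum to 2 + (-2) + 1 + 3 + (-3) = 1. So 0 ≥ 1, which is false.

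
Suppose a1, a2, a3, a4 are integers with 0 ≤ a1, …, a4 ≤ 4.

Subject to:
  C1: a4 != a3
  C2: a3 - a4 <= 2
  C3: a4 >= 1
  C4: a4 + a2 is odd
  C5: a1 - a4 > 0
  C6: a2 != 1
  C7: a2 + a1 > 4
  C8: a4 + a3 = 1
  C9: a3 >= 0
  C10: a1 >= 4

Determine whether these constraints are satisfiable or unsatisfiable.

Satisfiable

Setting (a1, a2, a3, a4) = (4, 2, 0, 1) satisfies everything: constraint 2: a3 - a4 = -1; constraint 5: a1 - a4 = 3; constraint 7: a2 + a1 = 6, and the others follow.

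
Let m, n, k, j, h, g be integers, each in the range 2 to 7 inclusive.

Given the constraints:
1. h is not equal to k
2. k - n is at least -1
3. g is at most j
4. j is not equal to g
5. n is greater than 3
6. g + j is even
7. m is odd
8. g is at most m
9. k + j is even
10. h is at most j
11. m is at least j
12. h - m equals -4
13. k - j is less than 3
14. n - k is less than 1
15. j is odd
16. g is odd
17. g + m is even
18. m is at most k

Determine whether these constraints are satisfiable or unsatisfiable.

Satisfiable

One satisfying assignment is m = 7, n = 6, k = 7, j = 7, h = 3, g = 3.
For the less obvious constraints — constraint 2: k - n = 1; constraint 12: h - m = -4; constraint 13: k - j = 0 — and the others hold by inspection.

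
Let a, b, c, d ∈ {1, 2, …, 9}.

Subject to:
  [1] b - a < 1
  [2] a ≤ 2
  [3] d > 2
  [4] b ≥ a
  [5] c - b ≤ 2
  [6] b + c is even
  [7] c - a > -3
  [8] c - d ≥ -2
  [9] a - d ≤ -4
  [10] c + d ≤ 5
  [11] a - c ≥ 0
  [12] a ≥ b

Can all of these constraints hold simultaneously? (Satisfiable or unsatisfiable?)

Constraints 8, 9, and 11 give a − c ≥ 0, c − d ≥ -2, d − a ≥ 4.
Adding all 3 inequalities: the left sides telescope to 0, and the right sides sum to 0 + (-2) + 4 = 2. So 0 ≥ 2, which is false.

Unsatisfiable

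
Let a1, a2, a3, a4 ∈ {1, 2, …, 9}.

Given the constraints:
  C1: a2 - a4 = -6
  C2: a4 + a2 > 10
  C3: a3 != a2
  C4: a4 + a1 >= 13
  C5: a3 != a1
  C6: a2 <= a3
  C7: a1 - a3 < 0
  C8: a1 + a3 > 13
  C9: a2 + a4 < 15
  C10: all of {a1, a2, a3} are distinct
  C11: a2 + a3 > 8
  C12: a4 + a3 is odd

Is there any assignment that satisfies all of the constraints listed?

Satisfiable

Try a1 = 7, a2 = 3, a3 = 8, a4 = 9.
Check constraint 1: a2 - a4 = -6; constraint 2: a4 + a2 = 12; constraint 4: a4 + a1 = 16. The remaining constraints are straightforward to verify.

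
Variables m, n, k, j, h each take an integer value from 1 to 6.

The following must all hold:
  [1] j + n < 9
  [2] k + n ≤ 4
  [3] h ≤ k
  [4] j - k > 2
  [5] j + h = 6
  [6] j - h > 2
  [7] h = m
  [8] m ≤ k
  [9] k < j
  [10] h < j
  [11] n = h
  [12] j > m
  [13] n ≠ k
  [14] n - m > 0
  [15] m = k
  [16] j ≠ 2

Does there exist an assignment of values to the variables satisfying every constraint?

From constraints 7, 11, and 15, n = h = m = k, so n = k. But constraint 13 says n ≠ k. Contradiction.

Unsatisfiable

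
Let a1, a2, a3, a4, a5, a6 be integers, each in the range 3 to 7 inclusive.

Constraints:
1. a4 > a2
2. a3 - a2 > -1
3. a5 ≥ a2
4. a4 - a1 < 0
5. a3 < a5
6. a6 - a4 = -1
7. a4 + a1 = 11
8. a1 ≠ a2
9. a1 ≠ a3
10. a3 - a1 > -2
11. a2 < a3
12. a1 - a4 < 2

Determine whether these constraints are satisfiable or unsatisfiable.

Take a1 = 6, a2 = 4, a3 = 5, a4 = 5, a5 = 7, a6 = 4. Then constraint 2: a3 - a2 = 1; constraint 4: a4 - a1 = -1, and every other listed constraint is also met.

Satisfiable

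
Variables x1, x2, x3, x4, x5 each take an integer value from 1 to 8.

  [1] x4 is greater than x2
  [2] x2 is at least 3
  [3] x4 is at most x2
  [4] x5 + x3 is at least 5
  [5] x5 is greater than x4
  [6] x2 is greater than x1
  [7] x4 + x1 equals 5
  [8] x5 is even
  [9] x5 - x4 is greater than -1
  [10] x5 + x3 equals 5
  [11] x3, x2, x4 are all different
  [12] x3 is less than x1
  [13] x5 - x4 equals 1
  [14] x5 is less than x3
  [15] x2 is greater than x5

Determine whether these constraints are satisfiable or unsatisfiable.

Unsatisfiable

Constraints 1, 5, 6, 12, and 14 give x3 < x1, x1 < x2, x2 < x4, x4 < x5, x5 < x3. Chaining: x3 < x1 < x2 < x4 < x5 < x3, which forces x3 < x3 — impossible.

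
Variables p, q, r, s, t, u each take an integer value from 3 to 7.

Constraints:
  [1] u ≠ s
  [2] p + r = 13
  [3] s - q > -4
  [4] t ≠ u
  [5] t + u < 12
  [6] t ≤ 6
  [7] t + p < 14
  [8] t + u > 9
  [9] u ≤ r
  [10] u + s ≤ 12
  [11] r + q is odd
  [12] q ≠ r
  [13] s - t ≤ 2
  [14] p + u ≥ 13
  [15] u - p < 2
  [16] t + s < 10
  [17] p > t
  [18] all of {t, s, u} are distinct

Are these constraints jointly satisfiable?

Satisfiable

Try p = 7, q = 5, r = 6, s = 3, t = 4, u = 6.
Check constraint 2: p + r = 13; constraint 3: s - q = -2. The remaining constraints are straightforward to verify.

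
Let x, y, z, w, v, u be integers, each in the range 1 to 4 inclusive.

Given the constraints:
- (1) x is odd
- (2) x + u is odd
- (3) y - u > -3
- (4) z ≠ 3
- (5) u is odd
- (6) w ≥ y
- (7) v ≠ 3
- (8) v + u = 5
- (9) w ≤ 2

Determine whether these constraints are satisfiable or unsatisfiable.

Unsatisfiable

Constraint 1 makes x odd and constraint 5 makes u odd, so x + u must be even. Constraint 2 says x + u is odd — contradiction.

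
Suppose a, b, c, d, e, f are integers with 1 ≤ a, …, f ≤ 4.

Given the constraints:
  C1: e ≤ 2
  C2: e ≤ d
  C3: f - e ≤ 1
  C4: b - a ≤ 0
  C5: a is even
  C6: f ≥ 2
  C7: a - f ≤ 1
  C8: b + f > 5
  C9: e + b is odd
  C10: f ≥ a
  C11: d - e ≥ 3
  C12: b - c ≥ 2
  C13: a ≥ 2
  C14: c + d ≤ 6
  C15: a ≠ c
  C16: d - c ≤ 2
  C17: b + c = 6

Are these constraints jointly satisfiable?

Unsatisfiable

Constraints 3, 4, 7, 11, 12, and 16 give e − f ≥ -1, f − a ≥ -1, a − b ≥ 0, b − c ≥ 2, c − d ≥ -2, d − e ≥ 3.
Adding all 6 inequalities: the left sides telescope to 0, and the right sides sum to (-1) + (-1) + 0 + 2 + (-2) + 3 = 1. So 0 ≥ 1, which is false.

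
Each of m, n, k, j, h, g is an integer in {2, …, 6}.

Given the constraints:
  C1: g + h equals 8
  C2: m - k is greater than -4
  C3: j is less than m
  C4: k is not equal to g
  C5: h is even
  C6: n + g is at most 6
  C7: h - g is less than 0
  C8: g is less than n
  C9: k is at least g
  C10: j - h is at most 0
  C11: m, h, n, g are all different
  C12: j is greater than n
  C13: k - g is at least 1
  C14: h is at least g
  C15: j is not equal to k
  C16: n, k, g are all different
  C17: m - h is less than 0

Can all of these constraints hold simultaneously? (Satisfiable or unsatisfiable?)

Constraints 3, 7, 8, 12, and 17 give m < h, h < g, g < n, n < j, j < m. Chaining: m < h < g < n < j < m, which forces m < m — impossible.

Unsatisfiable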